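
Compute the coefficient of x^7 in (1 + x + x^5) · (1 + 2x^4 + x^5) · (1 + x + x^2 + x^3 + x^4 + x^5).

7

(1 + x + x^5) has coefficients 1,1,0,0,0,1 for degrees 0…5.
(1 + 2x^4 + x^5) has coefficients 1,0,0,0,2,1,0,0 for degrees 0…7.
Finally multiplying by (1 + x + x^2 + x^3 + x^4 + x^5), the product of all factors after the first has coefficients 1,1,1,1,3,4,3,3 for degrees 0…7.
[x^7] = 1·3 + 1·3 + 1·1 = 7.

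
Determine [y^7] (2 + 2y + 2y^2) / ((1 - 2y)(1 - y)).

890

The denominator gives the recurrence a_n = 3a_(n−1) − 2a_(n−2) for n ≥ 3; the numerator fixes a_0 = 2, a_1 = 8, a_2 = 22.
Iterating: 2, 8, 22, 50, 106, 218, 442, 890, so a_7 = 890.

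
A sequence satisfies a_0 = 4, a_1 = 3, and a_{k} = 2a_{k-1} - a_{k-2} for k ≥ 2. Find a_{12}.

The ordinary generating function has denominator 1 - 2q + q^2.
Iterating the recurrence: a_0,…,a_{12} = 4, 3, 2, 1, 0, -1, -2, -3, -4, -5, -6, -7, -8.

-8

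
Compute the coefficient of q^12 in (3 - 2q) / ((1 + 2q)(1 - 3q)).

The denominator gives the recurrence a_n = a_(n−1) + 6a_(n−2) for n ≥ 2; the numerator fixes a_0 = 3, a_1 = 1.
Iterating: 3, 1, 19, 25, 139, 289, 1123, 2857, 9595, 26737, 84307, 244729, 750571, so a_12 = 750571.

750571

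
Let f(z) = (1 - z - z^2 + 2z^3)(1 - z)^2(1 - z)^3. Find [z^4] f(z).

(1 - z - z^2 + 2z^3) has coefficients 1,-1,-1,2 for degrees 0…3.
(1 - z)^2 has coefficients 1,-2,1,0,0 for degrees 0…4.
Finally multiplying by (1 - z)^3, the product of all factors after the first has coefficients 1,-5,10,-10,5 for degrees 0…4.
[z^4] = 1·5 − 1·(-10) − 1·10 + 2·(-5) = -5.

-5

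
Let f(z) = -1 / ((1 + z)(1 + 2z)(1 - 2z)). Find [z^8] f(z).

-341

The denominator gives the recurrence a_n = −a_(n−1) + 4a_(n−2) + 4a_(n−3) for n ≥ 3; the numerator fixes a_0 = -1, a_1 = 1, a_2 = -5.
Iterating: -1, 1, -5, 5, -21, 21, -85, 85, -341, so a_8 = -341.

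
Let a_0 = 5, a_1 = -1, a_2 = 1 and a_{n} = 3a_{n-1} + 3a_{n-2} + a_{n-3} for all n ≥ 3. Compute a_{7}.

The ordinary generating function has denominator 1 - 3x - 3x^2 - x^3.
Iterating the recurrence: a_0,…,a_{7} = 5, -1, 1, 5, 17, 67, 257, 989.

989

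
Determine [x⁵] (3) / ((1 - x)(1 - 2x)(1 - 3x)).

Partial fractions give a closed form: a_n = (3/2)·1^n + (-12)·2^n + (27/2)·3^n.
At n = 5: a_5 = 2898.

2898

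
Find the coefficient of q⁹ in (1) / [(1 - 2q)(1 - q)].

Partial fractions give a closed form: a_n = (2)·2^n + (-1)·1^n.
At n = 9: a_9 = 1023.

1023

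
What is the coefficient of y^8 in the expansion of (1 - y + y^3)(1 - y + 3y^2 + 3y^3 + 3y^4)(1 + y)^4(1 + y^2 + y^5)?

43

(1 - y + y^3) has coefficients 1,-1,0,1 for degrees 0…3.
(1 - y + 3y^2 + 3y^3 + 3y^4) has coefficients 1,-1,3,3,3,0,0,0,0 for degrees 0…8.
Multiplying by (1 + y)^4 gives running coefficients 1,3,5,13,30,41,33,15,3 for degrees 0…8.
Finally multiplying by (1 + y^2 + y^5), the product of all factors after the first has coefficients 1,3,6,16,35,55,66,61,49 for degrees 0…8.
[y^8] = 1·49 − 1·61 + 1·55 = 43.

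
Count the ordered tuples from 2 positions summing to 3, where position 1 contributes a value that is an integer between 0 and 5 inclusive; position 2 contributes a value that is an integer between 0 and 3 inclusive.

The generating function for the choices is (1 + q + q^2 + q^3 + q^4 + q^5)·(1 + q + q^2 + q^3); the count is [q^3].
(1 + q + q^2 + q^3 + q^4 + q^5) has coefficients 1,1,1,1 for degrees 0…3.
(1 + q + q^2 + q^3) has coefficients 1,1,1,1 for degrees 0…3.
[q^3] = 1·1 + 1·1 + 1·1 + 1·1 = 4.

4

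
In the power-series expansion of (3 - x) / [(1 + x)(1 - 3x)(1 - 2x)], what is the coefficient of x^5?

Partial fractions give a closed form: a_n = (1/3)·(-1)^n + (6)·3^n + (-10/3)·2^n.
At n = 5: a_5 = 1351.

1351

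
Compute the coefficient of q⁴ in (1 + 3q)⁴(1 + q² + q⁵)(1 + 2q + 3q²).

540

(1 + 3q)⁴ has coefficients 1,12,54,108,81 for degrees 0…4.
(1 + q² + q⁵) has coefficients 1,0,1,0,0 for degrees 0…4.
Finally multiplying by (1 + 2q + 3q²), the product of all factors after the first has coefficients 1,2,4,2,3 for degrees 0…4.
[q⁴] = 1·3 + 12·2 + 54·4 + 108·2 + 81·1 = 540.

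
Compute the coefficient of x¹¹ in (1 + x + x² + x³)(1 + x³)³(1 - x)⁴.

12

(1 + x + x² + x³) has coefficients 1,1,1,1 for degrees 0…3.
(1 + x³)³ has coefficients 1,0,0,3,0,0,3,0,0,1,0,0 for degrees 0…11.
Finally multiplying by (1 - x)⁴, the product of all factors after the first has coefficients 1,-4,6,-1,-11,18,-9,-9,18,-11,-1,6 for degrees 0…11.
[x¹¹] = 1·6 + 1·(-1) + 1·(-11) + 1·18 = 12.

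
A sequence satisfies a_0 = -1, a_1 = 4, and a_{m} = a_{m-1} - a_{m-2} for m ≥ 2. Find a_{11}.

-5

The ordinary generating function has denominator 1 - y + y^2.
Iterating the recurrence: a_0,…,a_{11} = -1, 4, 5, 1, -4, -5, -1, 4, 5, 1, -4, -5.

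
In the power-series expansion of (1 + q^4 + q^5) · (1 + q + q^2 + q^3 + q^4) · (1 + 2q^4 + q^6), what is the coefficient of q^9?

6

(1 + q^4 + q^5) has coefficients 1,0,0,0,1,1 for degrees 0…5.
(1 + q + q^2 + q^3 + q^4) has coefficients 1,1,1,1,1,0,0,0,0,0 for degrees 0…9.
Finally multiplying by (1 + 2q^4 + q^6), the product of all factors after the first has coefficients 1,1,1,1,3,2,3,3,3,1 for degrees 0…9.
[q^9] = 1·1 + 1·2 + 1·3 = 6.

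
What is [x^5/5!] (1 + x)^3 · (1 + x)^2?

120

The EGF product rule gives c_5 = Σ_{k_1+k_2=5} C(5; k_1,k_2) · ∏ g_i(k_i), where (1+x)^3 gives the falling factorial (3)_k; (1+x)^2 gives the falling factorial (2)_k.
g_1(k) for k = 0…5: 1, 3, 6, 6, 0, 0.
g_2(k) for k = 0…5: 1, 2, 2, 0, 0, 0.
c_5 = Σ_k C(5,k)·g_1(k)·g_2(5−k) = 10·6·2 = 120.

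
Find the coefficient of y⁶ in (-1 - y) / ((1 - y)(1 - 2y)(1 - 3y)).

-3991

Partial fractions give a closed form: a_n = (-1)·1^n + (6)·2^n + (-6)·3^n.
At n = 6: a_6 = -3991.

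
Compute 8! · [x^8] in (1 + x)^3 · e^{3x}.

263169

The EGF product rule gives c_8 = Σ_{k_1+k_2=8} C(8; k_1,k_2) · ∏ g_i(k_i), where (1+x)^3 gives the falling factorial (3)_k; e^{3x} gives (3)^k.
g_1(k) for k = 0…8: 1, 3, 6, 6, 0, 0, 0, 0, 0.
g_2(k) for k = 0…8: 1, 3, 9, 27, 81, 243, 729, 2187, 6561.
c_8 = Σ_k C(8,k)·g_1(k)·g_2(8−k) = 1·1·6561 + 8·3·2187 + 28·6·729 + 56·6·243 = 6561 + 52488 + 122472 + 81648 = 263169.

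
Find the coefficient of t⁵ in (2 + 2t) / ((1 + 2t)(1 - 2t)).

The denominator gives the recurrence a_n = 4a_(n−2) for n ≥ 3; the numerator fixes a_0 = 2, a_1 = 2, a_2 = 8.
Iterating: 2, 2, 8, 8, 32, 32, so a_5 = 32.

32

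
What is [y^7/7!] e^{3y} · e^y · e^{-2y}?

128

The EGF product rule gives c_7 = Σ_{k_1+k_2+k_3=7} C(7; k_1,k_2,k_3) · ∏ g_i(k_i), where e^{3y} gives (3)^k; e^y gives (1)^k; e^{-2y} gives (-2)^k.
g_1(k) for k = 0…7: 1, 3, 9, 27, 81, 243, 729, 2187.
g_2(k) for k = 0…7: 1, 1, 1, 1, 1, 1, 1, 1.
g_3(k) for k = 0…7: 1, -2, 4, -8, 16, -32, 64, -128.
First combine the last two factors: h(k) = Σ_j C(k,j)·g_2(j)·g_3(k−j) for k = 0…7: 1, -1, 1, -1, 1, -1, 1, -1.
c_7 = Σ_k C(7,k)·g_1(k)·h(7−k) = 1·1·(-1) + 7·3·1 + 21·9·(-1) + 35·27·1 + 35·81·(-1) + 21·243·1 + 7·729·(-1) + 1·2187·1 = −1 + 21 − 189 + 945 − 2835 + 5103 − 5103 + 2187 = 128.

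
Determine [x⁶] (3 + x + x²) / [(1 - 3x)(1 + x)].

1884

The denominator gives the recurrence a_n = 2a_(n−1) + 3a_(n−2) for n ≥ 3; the numerator fixes a_0 = 3, a_1 = 7, a_2 = 24.
Iterating: 3, 7, 24, 69, 210, 627, 1884, so a_6 = 1884.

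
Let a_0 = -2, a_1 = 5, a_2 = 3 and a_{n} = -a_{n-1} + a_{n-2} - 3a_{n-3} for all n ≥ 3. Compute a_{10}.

-1281

The ordinary generating function has denominator 1 + t - t^2 + 3t^3.
Iterating the recurrence: a_0,…,a_{10} = -2, 5, 3, 8, -20, 19, -63, 142, -262, 593, -1281.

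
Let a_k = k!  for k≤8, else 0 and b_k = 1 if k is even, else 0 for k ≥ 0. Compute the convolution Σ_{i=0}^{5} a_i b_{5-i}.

127

This is [x^5] in the product of the two ordinary generating functions.
Σ = 1·0 + 1·1 + 2·0 + 6·1 + 24·0 + 120·1 = 127.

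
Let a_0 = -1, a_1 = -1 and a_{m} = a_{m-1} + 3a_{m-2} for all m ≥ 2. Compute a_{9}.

The ordinary generating function has denominator 1 - t - 3t^2.
Iterating the recurrence: a_0,…,a_{9} = -1, -1, -4, -7, -19, -40, -97, -217, -508, -1159.

-1159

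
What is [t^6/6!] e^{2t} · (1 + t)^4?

The EGF product rule gives c_6 = Σ_{k_1+k_2=6} C(6; k_1,k_2) · ∏ g_i(k_i), where e^{2t} gives (2)^k; (1+t)^4 gives the falling factorial (4)_k.
g_1(k) for k = 0…6: 1, 2, 4, 8, 16, 32, 64.
g_2(k) for k = 0…6: 1, 4, 12, 24, 24, 0, 0.
c_6 = Σ_k C(6,k)·g_1(k)·g_2(6−k) = 15·4·24 + 20·8·24 + 15·16·12 + 6·32·4 + 1·64·1 = 1440 + 3840 + 2880 + 768 + 64 = 8992.

8992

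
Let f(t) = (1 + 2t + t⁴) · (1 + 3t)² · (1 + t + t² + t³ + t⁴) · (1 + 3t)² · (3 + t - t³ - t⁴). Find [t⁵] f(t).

(1 + 2t + t⁴) has coefficients 1,2,0,0,1 for degrees 0…4.
(1 + 3t)² has coefficients 1,6,9,0,0,0 for degrees 0…5.
Multiplying by (1 + t + t² + t³ + t⁴) gives running coefficients 1,7,16,16,16,15 for degrees 0…5.
Multiplying by (1 + 3t)² gives running coefficients 1,13,67,175,256,255 for degrees 0…5.
Finally multiplying by (3 + t - t³ - t⁴), the product of all factors after the first has coefficients 3,40,214,591,929,941 for degrees 0…5.
[t⁵] = 1·941 + 2·929 + 1·40 = 2839.

2839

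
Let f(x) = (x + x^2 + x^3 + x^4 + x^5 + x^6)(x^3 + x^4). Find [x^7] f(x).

2

(x + x^2 + x^3 + x^4 + x^5 + x^6) has coefficients 0,1,1,1,1,1,1 for degrees 0…6.
(x^3 + x^4) has coefficients 0,0,0,1,1,0,0,0 for degrees 0…7.
[x^7] = 1·0 + 1·0 + 1·1 + 1·1 + 1·0 + 1·0 = 2.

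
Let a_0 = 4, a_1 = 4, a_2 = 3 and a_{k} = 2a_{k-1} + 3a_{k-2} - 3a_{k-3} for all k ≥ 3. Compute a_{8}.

468

The ordinary generating function has denominator 1 - 2x - 3x^2 + 3x^3.
Iterating the recurrence: a_0,…,a_{8} = 4, 4, 3, 6, 9, 27, 63, 180, 468.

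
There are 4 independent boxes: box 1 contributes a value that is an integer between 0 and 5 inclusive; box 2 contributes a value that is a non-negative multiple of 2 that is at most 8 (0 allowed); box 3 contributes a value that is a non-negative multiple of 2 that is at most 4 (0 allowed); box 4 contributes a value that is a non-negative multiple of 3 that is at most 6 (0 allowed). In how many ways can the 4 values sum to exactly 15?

The generating function for the choices is (1 + q + q² + q³ + q⁴ + q⁵)·(1 + q² + q⁴ + q⁶ + q⁸)·(1 + q² + q⁴)·(1 + q³ + q⁶); the count is [q¹⁵].
(1 + q + q² + q³ + q⁴ + q⁵) has coefficients 1,1,1,1,1,1 for degrees 0…5.
(1 + q² + q⁴ + q⁶ + q⁸) has coefficients 1,0,1,0,1,0,1,0,1,0,0,0,0,0,0,0 for degrees 0…15.
Multiplying by (1 + q² + q⁴) gives running coefficients 1,0,2,0,3,0,3,0,3,0,2,0,1,0,0,0 for degrees 0…15.
Finally multiplying by (1 + q³ + q⁶), the product of all factors after the first has coefficients 1,0,2,1,3,2,4,3,5,3,5,3,4,2,3,1 for degrees 0…15.
[q¹⁵] = 1·1 + 1·3 + 1·2 + 1·4 + 1·3 + 1·5 = 18.

18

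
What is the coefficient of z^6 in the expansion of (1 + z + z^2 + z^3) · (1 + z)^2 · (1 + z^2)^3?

22

(1 + z + z^2 + z^3) has coefficients 1,1,1,1 for degrees 0…3.
(1 + z)^2 has coefficients 1,2,1,0,0,0,0 for degrees 0…6.
Finally multiplying by (1 + z^2)^3, the product of all factors after the first has coefficients 1,2,4,6,6,6,4 for degrees 0…6.
[z^6] = 1·4 + 1·6 + 1·6 + 1·6 = 22.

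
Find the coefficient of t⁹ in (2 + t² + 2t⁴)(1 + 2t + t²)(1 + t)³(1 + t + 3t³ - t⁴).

(2 + t² + 2t⁴) has coefficients 2,0,1,0,2 for degrees 0…4.
(1 + 2t + t²) has coefficients 1,2,1,0,0,0,0,0,0,0 for degrees 0…9.
Multiplying by (1 + t)³ gives running coefficients 1,5,10,10,5,1,0,0,0,0 for degrees 0…9.
Finally multiplying by (1 + t + 3t³ - t⁴), the product of all factors after the first has coefficients 1,6,15,23,29,31,21,5,-2,-1 for degrees 0…9.
[t⁹] = 2·(-1) + 1·5 + 2·31 = 65.

65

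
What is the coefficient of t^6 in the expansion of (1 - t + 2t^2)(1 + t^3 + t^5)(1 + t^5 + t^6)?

-1

(1 - t + 2t^2) has coefficients 1,-1,2 for degrees 0…2.
(1 + t^3 + t^5) has coefficients 1,0,0,1,0,1,0 for degrees 0…6.
Finally multiplying by (1 + t^5 + t^6), the product of all factors after the first has coefficients 1,0,0,1,0,2,1 for degrees 0…6.
[t^6] = 1·1 − 1·2 + 2·0 = -1.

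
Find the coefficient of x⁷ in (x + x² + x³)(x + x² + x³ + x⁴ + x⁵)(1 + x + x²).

(x + x² + x³) has coefficients 0,1,1,1 for degrees 0…3.
(x + x² + x³ + x⁴ + x⁵) has coefficients 0,1,1,1,1,1,0,0 for degrees 0…7.
Finally multiplying by (1 + x + x²), the product of all factors after the first has coefficients 0,1,2,3,3,3,2,1 for degrees 0…7.
[x⁷] = 1·2 + 1·3 + 1·3 = 8.

8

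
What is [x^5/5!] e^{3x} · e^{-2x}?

The EGF product rule gives c_5 = Σ_{k_1+k_2=5} C(5; k_1,k_2) · ∏ g_i(k_i), where e^{3x} gives (3)^k; e^{-2x} gives (-2)^k.
g_1(k) for k = 0…5: 1, 3, 9, 27, 81, 243.
g_2(k) for k = 0…5: 1, -2, 4, -8, 16, -32.
c_5 = Σ_k C(5,k)·g_1(k)·g_2(5−k) = 1·1·(-32) + 5·3·16 + 10·9·(-8) + 10·27·4 + 5·81·(-2) + 1·243·1 = −32 + 240 − 720 + 1080 − 810 + 243 = 1.

1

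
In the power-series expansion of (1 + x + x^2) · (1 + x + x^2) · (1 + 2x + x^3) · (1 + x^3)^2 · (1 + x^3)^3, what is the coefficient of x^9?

110

(1 + x + x^2) has coefficients 1,1,1 for degrees 0…2.
(1 + x + x^2) has coefficients 1,1,1,0,0,0,0,0,0,0 for degrees 0…9.
Multiplying by (1 + 2x + x^3) gives running coefficients 1,3,3,3,1,1,0,0,0,0 for degrees 0…9.
Multiplying by (1 + x^3)^2 gives running coefficients 1,3,3,5,7,7,7,5,5,3 for degrees 0…9.
Finally multiplying by (1 + x^3)^3, the product of all factors after the first has coefficients 1,3,3,8,16,16,25,35,35,40 for degrees 0…9.
[x^9] = 1·40 + 1·35 + 1·35 = 110.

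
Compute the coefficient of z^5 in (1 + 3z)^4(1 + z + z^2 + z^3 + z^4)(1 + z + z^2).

(1 + 3z)^4 has coefficients 1,12,54,108,81 for degrees 0…4.
(1 + z + z^2 + z^3 + z^4) has coefficients 1,1,1,1,1,0 for degrees 0…5.
Finally multiplying by (1 + z + z^2), the product of all factors after the first has coefficients 1,2,3,3,3,2 for degrees 0…5.
[z^5] = 1·2 + 12·3 + 54·3 + 108·3 + 81·2 = 686.

686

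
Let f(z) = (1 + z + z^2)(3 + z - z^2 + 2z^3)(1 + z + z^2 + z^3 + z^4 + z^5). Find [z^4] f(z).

(1 + z + z^2) has coefficients 1,1,1 for degrees 0…2.
(3 + z - z^2 + 2z^3) has coefficients 3,1,-1,2,0 for degrees 0…4.
Finally multiplying by (1 + z + z^2 + z^3 + z^4 + z^5), the product of all factors after the first has coefficients 3,4,3,5,5 for degrees 0…4.
[z^4] = 1·5 + 1·5 + 1·3 = 13.

13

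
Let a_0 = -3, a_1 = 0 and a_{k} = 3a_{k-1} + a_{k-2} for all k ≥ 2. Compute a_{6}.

The ordinary generating function has denominator 1 - 3z - z^2.
Iterating the recurrence: a_0,…,a_{6} = -3, 0, -3, -9, -30, -99, -327.

-327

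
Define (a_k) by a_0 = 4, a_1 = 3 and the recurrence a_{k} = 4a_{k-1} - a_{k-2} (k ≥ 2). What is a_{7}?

5613

The ordinary generating function has denominator 1 - 4t + t^2.
Iterating the recurrence: a_0,…,a_{7} = 4, 3, 8, 29, 108, 403, 1504, 5613.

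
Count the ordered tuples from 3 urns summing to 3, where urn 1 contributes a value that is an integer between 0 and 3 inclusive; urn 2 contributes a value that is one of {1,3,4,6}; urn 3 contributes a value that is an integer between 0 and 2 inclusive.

The generating function for the choices is (1 + t + t² + t³)·(t + t³ + t⁴ + t⁶)·(1 + t + t²); the count is [t³].
(1 + t + t² + t³) has coefficients 1,1,1,1 for degrees 0…3.
(t + t³ + t⁴ + t⁶) has coefficients 0,1,0,1 for degrees 0…3.
Finally multiplying by (1 + t + t²), the product of all factors after the first has coefficients 0,1,1,2 for degrees 0…3.
[t³] = 1·2 + 1·1 + 1·1 + 1·0 = 4.

4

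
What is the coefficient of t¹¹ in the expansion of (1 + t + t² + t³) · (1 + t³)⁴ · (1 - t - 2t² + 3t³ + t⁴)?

(1 + t + t² + t³) has coefficients 1,1,1,1 for degrees 0…3.
(1 + t³)⁴ has coefficients 1,0,0,4,0,0,6,0,0,4,0,0 for degrees 0…11.
Finally multiplying by (1 - t - 2t² + 3t³ + t⁴), the product of all factors after the first has coefficients 1,-1,-2,7,-3,-8,18,-2,-12,22,2,-8 for degrees 0…11.
[t¹¹] = 1·(-8) + 1·2 + 1·22 + 1·(-12) = 4.

4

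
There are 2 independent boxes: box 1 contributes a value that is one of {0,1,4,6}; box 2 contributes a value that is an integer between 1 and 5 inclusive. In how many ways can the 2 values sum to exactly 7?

The generating function for the choices is (1 + q + q^4 + q^6)·(q + q^2 + q^3 + q^4 + q^5); the count is [q^7].
(1 + q + q^4 + q^6) has coefficients 1,1,0,0,1,0,1 for degrees 0…6.
(q + q^2 + q^3 + q^4 + q^5) has coefficients 0,1,1,1,1,1,0,0 for degrees 0…7.
[q^7] = 1·0 + 1·0 + 1·1 + 1·1 = 2.

2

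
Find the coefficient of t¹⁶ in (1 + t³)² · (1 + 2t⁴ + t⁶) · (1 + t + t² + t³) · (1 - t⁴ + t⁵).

(1 + t³)² has coefficients 1,0,0,2,0,0,1 for degrees 0…6.
(1 + 2t⁴ + t⁶) has coefficients 1,0,0,0,2,0,1,0,0,0,0,0,0,0,0,0,0 for degrees 0…16.
Multiplying by (1 + t + t² + t³) gives running coefficients 1,1,1,1,2,2,3,3,1,1,0,0,0,0,0,0,0 for degrees 0…16.
Finally multiplying by (1 - t⁴ + t⁵), the product of all factors after the first has coefficients 1,1,1,1,1,2,3,3,0,1,-1,0,2,0,1,0,0 for degrees 0…16.
[t¹⁶] = 1·0 + 2·0 + 1·(-1) = -1.

-1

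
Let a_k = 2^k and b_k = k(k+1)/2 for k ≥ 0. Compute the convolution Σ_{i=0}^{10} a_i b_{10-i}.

This is [x^10] in the product of the two ordinary generating functions.
Σ = 1·55 + 2·45 + 4·36 + 8·28 + 16·21 + 32·15 + 64·10 + 128·6 + 256·3 + 512·1 + 1024·0 = 4017.

4017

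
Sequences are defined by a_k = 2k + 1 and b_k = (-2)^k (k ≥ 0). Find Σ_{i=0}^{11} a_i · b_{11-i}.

-447

This is [x^11] in the product of the two ordinary generating functions.
Σ = 1·(-2048) + 3·1024 + 5·(-512) + 7·256 + 9·(-128) + 11·64 + 13·(-32) + 15·16 + 17·(-8) + 19·4 + 21·(-2) + 23·1 = -447.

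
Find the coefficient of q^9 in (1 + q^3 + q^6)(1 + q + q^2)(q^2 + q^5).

(1 + q^3 + q^6) has coefficients 1,0,0,1,0,0,1 for degrees 0…6.
(1 + q + q^2) has coefficients 1,1,1,0,0,0,0,0,0,0 for degrees 0…9.
Finally multiplying by (q^2 + q^5), the product of all factors after the first has coefficients 0,0,1,1,1,1,1,1,0,0 for degrees 0…9.
[q^9] = 1·0 + 1·1 + 1·1 = 2.

2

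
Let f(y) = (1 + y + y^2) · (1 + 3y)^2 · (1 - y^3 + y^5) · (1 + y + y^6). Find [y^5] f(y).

(1 + y + y^2) has coefficients 1,1,1 for degrees 0…2.
(1 + 3y)^2 has coefficients 1,6,9,0,0,0 for degrees 0…5.
Multiplying by (1 - y^3 + y^5) gives running coefficients 1,6,9,-1,-6,-8 for degrees 0…5.
Finally multiplying by (1 + y + y^6), the product of all factors after the first has coefficients 1,7,15,8,-7,-14 for degrees 0…5.
[y^5] = 1·(-14) + 1·(-7) + 1·8 = -13.

-13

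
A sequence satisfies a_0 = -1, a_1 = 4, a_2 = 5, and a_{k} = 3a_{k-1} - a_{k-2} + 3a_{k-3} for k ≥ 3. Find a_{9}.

7876

The ordinary generating function has denominator 1 - 3x + x^2 - 3x^3.
Iterating the recurrence: a_0,…,a_{9} = -1, 4, 5, 8, 31, 100, 293, 872, 2623, 7876.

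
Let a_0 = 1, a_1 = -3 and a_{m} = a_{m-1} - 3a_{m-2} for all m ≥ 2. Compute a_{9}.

The ordinary generating function has denominator 1 - y + 3y^2.
Iterating the recurrence: a_0,…,a_{9} = 1, -3, -6, 3, 21, 12, -51, -87, 66, 327.

327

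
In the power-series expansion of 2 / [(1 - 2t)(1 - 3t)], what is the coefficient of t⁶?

Partial fractions give a closed form: a_n = (-4)·2^n + (6)·3^n.
At n = 6: a_6 = 4118.

4118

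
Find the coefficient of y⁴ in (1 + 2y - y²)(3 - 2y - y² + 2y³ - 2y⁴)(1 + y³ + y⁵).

(1 + 2y - y²) has coefficients 1,2,-1 for degrees 0…2.
(3 - 2y - y² + 2y³ - 2y⁴) has coefficients 3,-2,-1,2,-2 for degrees 0…4.
Finally multiplying by (1 + y³ + y⁵), the product of all factors after the first has coefficients 3,-2,-1,5,-4 for degrees 0…4.
[y⁴] = 1·(-4) + 2·5 − 1·(-1) = 7.

7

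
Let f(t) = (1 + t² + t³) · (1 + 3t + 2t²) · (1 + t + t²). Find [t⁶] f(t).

7

(1 + t² + t³) has coefficients 1,0,1,1 for degrees 0…3.
(1 + 3t + 2t²) has coefficients 1,3,2,0,0,0,0 for degrees 0…6.
Finally multiplying by (1 + t + t²), the product of all factors after the first has coefficients 1,4,6,5,2,0,0 for degrees 0…6.
[t⁶] = 1·0 + 1·2 + 1·5 = 7.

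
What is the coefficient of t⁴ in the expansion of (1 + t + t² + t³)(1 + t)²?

3

(1 + t + t² + t³) has coefficients 1,1,1,1 for degrees 0…3.
(1 + t)² has coefficients 1,2,1,0,0 for degrees 0…4.
[t⁴] = 1·0 + 1·0 + 1·1 + 1·2 = 3.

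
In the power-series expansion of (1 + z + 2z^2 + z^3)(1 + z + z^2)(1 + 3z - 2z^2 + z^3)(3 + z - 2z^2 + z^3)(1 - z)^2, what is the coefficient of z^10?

7

(1 + z + 2z^2 + z^3) has coefficients 1,1,2,1 for degrees 0…3.
(1 + z + z^2) has coefficients 1,1,1,0,0,0,0,0,0,0,0 for degrees 0…10.
Multiplying by (1 + 3z - 2z^2 + z^3) gives running coefficients 1,4,2,2,-1,1,0,0,0,0,0 for degrees 0…10.
Multiplying by (3 + z - 2z^2 + z^3) gives running coefficients 3,13,8,1,-1,0,5,-3,1,0,0 for degrees 0…10.
Finally multiplying by (1 - z)^2, the product of all factors after the first has coefficients 3,7,-15,-2,5,3,4,-13,12,-5,1 for degrees 0…10.
[z^10] = 1·1 + 1·(-5) + 2·12 + 1·(-13) = 7.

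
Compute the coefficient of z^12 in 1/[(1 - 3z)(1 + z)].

398581

The denominator gives the recurrence a_n = 2a_(n−1) + 3a_(n−2) for n ≥ 2; the numerator fixes a_0 = 1, a_1 = 2.
Iterating: 1, 2, 7, 20, 61, 182, 547, 1640, 4921, 14762, 44287, 132860, 398581, so a_12 = 398581.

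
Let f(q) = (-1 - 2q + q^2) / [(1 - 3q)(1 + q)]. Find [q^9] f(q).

The denominator gives the recurrence a_n = 2a_(n−1) + 3a_(n−2) for n ≥ 3; the numerator fixes a_0 = -1, a_1 = -4, a_2 = -10.
Iterating: -1, -4, -10, -32, -94, -284, -850, -2552, -7654, -22964, so a_9 = -22964.

-22964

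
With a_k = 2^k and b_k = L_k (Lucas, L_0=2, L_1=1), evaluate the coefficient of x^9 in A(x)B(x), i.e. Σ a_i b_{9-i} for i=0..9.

This is [x^9] in the product of the two ordinary generating functions.
Σ = 1·76 + 2·47 + 4·29 + 8·18 + 16·11 + 32·7 + 64·4 + 128·3 + 256·1 + 512·2 = 2750.

2750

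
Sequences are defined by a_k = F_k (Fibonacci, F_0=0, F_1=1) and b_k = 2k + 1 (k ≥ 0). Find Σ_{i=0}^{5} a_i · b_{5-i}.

The convolution is the x^5 coefficient of A(x)B(x).
Σ = 0·11 + 1·9 + 1·7 + 2·5 + 3·3 + 5·1 = 40.

40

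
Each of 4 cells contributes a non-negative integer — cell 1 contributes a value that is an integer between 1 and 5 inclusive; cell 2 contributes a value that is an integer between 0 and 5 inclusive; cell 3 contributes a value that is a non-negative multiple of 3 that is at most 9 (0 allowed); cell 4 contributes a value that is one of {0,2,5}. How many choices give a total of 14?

The generating function for the choices is (x + x² + x³ + x⁴ + x⁵)·(1 + x + x² + x³ + x⁴ + x⁵)·(1 + x³ + x⁶ + x⁹)·(1 + x² + x⁵); the count is [x¹⁴].
(x + x² + x³ + x⁴ + x⁵) has coefficients 0,1,1,1,1,1 for degrees 0…5.
(1 + x + x² + x³ + x⁴ + x⁵) has coefficients 1,1,1,1,1,1,0,0,0,0,0,0,0,0,0 for degrees 0…14.
Multiplying by (1 + x³ + x⁶ + x⁹) gives running coefficients 1,1,1,2,2,2,2,2,2,2,2,2,1,1,1 for degrees 0…14.
Finally multiplying by (1 + x² + x⁵), the product of all factors after the first has coefficients 1,1,2,3,3,5,5,5,6,6,6,6,5,5,4 for degrees 0…14.
[x¹⁴] = 1·5 + 1·5 + 1·6 + 1·6 + 1·6 = 28.

28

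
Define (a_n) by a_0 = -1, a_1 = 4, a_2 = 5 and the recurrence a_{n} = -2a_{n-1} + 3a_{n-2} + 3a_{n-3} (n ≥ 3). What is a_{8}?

The ordinary generating function has denominator 1 + 2q - 3q^2 - 3q^3.
Iterating the recurrence: a_0,…,a_{8} = -1, 4, 5, -1, 29, -46, 176, -403, 1196.

1196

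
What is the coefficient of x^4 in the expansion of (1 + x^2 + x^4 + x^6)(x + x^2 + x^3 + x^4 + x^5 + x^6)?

(1 + x^2 + x^4 + x^6) has coefficients 1,0,1,0,1 for degrees 0…4.
(x + x^2 + x^3 + x^4 + x^5 + x^6) has coefficients 0,1,1,1,1 for degrees 0…4.
[x^4] = 1·1 + 1·1 + 1·0 = 2.

2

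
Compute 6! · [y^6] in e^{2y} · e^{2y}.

4096

The EGF product rule gives c_6 = Σ_{k_1+k_2=6} C(6; k_1,k_2) · ∏ g_i(k_i), where e^{2y} gives (2)^k; e^{2y} gives (2)^k.
g_1(k) for k = 0…6: 1, 2, 4, 8, 16, 32, 64.
g_2(k) for k = 0…6: 1, 2, 4, 8, 16, 32, 64.
c_6 = Σ_k C(6,k)·g_1(k)·g_2(6−k) = 1·1·64 + 6·2·32 + 15·4·16 + 20·8·8 + 15·16·4 + 6·32·2 + 1·64·1 = 64 + 384 + 960 + 1280 + 960 + 384 + 64 = 4096.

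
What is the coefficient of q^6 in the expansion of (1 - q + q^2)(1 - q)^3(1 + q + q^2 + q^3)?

(1 - q + q^2) has coefficients 1,-1,1 for degrees 0…2.
(1 - q)^3 has coefficients 1,-3,3,-1,0,0,0 for degrees 0…6.
Finally multiplying by (1 + q + q^2 + q^3), the product of all factors after the first has coefficients 1,-2,1,0,-1,2,-1 for degrees 0…6.
[q^6] = 1·(-1) − 1·2 + 1·(-1) = -4.

-4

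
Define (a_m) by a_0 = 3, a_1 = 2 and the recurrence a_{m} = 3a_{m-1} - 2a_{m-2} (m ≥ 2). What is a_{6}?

The ordinary generating function has denominator 1 - 3z + 2z^2.
Iterating the recurrence: a_0,…,a_{6} = 3, 2, 0, -4, -12, -28, -60.

-60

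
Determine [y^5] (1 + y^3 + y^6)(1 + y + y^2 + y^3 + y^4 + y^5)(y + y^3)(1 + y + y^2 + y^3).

(1 + y^3 + y^6) has coefficients 1,0,0,1,0,0 for degrees 0…5.
(1 + y + y^2 + y^3 + y^4 + y^5) has coefficients 1,1,1,1,1,1 for degrees 0…5.
Multiplying by (y + y^3) gives running coefficients 0,1,1,2,2,2 for degrees 0…5.
Finally multiplying by (1 + y + y^2 + y^3), the product of all factors after the first has coefficients 0,1,2,4,6,7 for degrees 0…5.
[y^5] = 1·7 + 1·2 = 9.

9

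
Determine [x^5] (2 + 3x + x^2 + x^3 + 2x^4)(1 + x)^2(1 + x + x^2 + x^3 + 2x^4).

(2 + 3x + x^2 + x^3 + 2x^4) has coefficients 2,3,1,1,2 for degrees 0…4.
(1 + x)^2 has coefficients 1,2,1,0,0,0 for degrees 0…5.
Finally multiplying by (1 + x + x^2 + x^3 + 2x^4), the product of all factors after the first has coefficients 1,3,4,4,5,5 for degrees 0…5.
[x^5] = 2·5 + 3·5 + 1·4 + 1·4 + 2·3 = 39.

39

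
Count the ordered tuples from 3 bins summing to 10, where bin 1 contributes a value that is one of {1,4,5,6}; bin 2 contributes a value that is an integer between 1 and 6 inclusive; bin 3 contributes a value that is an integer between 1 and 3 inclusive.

The generating function for the choices is (x + x⁴ + x⁵ + x⁶)·(x + x² + x³ + x⁴ + x⁵ + x⁶)·(x + x² + x³); the count is [x¹⁰].
(x + x⁴ + x⁵ + x⁶) has coefficients 0,1,0,0,1,1,1 for degrees 0…6.
(x + x² + x³ + x⁴ + x⁵ + x⁶) has coefficients 0,1,1,1,1,1,1,0,0,0,0 for degrees 0…10.
Finally multiplying by (x + x² + x³), the product of all factors after the first has coefficients 0,0,1,2,3,3,3,3,2,1,0 for degrees 0…10.
[x¹⁰] = 1·1 + 1·3 + 1·3 + 1·3 = 10.

10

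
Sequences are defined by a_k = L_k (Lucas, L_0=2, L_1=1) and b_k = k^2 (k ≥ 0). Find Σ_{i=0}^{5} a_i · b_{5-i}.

116

This is [x^5] in the product of the two ordinary generating functions.
Σ = 2·25 + 1·16 + 3·9 + 4·4 + 7·1 + 11·0 = 116.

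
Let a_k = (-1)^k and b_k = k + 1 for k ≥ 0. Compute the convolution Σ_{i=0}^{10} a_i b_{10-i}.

This is [x^10] in the product of the two ordinary generating functions.
Σ = 1·11 − 1·10 + 1·9 − 1·8 + 1·7 − 1·6 + 1·5 − 1·4 + 1·3 − 1·2 + 1·1 = 6.

6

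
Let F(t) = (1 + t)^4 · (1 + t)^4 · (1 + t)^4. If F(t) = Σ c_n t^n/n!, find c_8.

19958400

The EGF product rule gives c_8 = Σ_{k_1+k_2+k_3=8} C(8; k_1,k_2,k_3) · ∏ g_i(k_i), where (1+t)^4 gives the falling factorial (4)_k; (1+t)^4 gives the falling factorial (4)_k; (1+t)^4 gives the falling factorial (4)_k.
g_1(k) for k = 0…8: 1, 4, 12, 24, 24, 0, 0, 0, 0.
g_2(k) for k = 0…8: 1, 4, 12, 24, 24, 0, 0, 0, 0.
g_3(k) for k = 0…8: 1, 4, 12, 24, 24, 0, 0, 0, 0.
First combine the last two factors: h(k) = Σ_j C(k,j)·g_2(j)·g_3(k−j) for k = 0…8: 1, 8, 56, 336, 1680, 6720, 20160, 40320, 40320.
c_8 = Σ_k C(8,k)·g_1(k)·h(8−k) = 1·1·40320 + 8·4·40320 + 28·12·20160 + 56·24·6720 + 70·24·1680 = 40320 + 1290240 + 6773760 + 9031680 + 2822400 = 19958400.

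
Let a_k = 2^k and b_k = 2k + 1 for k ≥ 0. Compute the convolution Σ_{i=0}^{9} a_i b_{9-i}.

3049

This is [x^9] in the product of the two ordinary generating functions.
Σ = 1·19 + 2·17 + 4·15 + 8·13 + 16·11 + 32·9 + 64·7 + 128·5 + 256·3 + 512·1 = 3049.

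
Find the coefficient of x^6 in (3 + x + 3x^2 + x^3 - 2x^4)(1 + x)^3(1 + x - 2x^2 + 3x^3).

21

(3 + x + 3x^2 + x^3 - 2x^4) has coefficients 3,1,3,1,-2 for degrees 0…4.
(1 + x)^3 has coefficients 1,3,3,1,0,0,0 for degrees 0…6.
Finally multiplying by (1 + x - 2x^2 + 3x^3), the product of all factors after the first has coefficients 1,4,4,1,4,7,3 for degrees 0…6.
[x^6] = 3·3 + 1·7 + 3·4 + 1·1 − 2·4 = 21.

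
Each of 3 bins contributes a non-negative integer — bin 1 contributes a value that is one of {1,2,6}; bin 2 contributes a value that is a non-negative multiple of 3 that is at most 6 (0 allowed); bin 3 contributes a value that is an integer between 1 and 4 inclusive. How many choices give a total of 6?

3

The generating function for the choices is (x + x^2 + x^6)·(1 + x^3 + x^6)·(x + x^2 + x^3 + x^4); the count is [x^6].
(x + x^2 + x^6) has coefficients 0,1,1,0,0,0,1 for degrees 0…6.
(1 + x^3 + x^6) has coefficients 1,0,0,1,0,0,1 for degrees 0…6.
Finally multiplying by (x + x^2 + x^3 + x^4), the product of all factors after the first has coefficients 0,1,1,1,2,1,1 for degrees 0…6.
[x^6] = 1·1 + 1·2 + 1·0 = 3.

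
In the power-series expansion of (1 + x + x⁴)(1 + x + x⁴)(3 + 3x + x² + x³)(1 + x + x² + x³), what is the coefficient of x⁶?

(1 + x + x⁴) has coefficients 1,1,0,0,1 for degrees 0…4.
(1 + x + x⁴) has coefficients 1,1,0,0,1,0,0 for degrees 0…6.
Multiplying by (3 + 3x + x² + x³) gives running coefficients 3,6,4,2,4,3,1 for degrees 0…6.
Finally multiplying by (1 + x + x² + x³), the product of all factors after the first has coefficients 3,9,13,15,16,13,10 for degrees 0…6.
[x⁶] = 1·10 + 1·13 + 1·13 = 36.

36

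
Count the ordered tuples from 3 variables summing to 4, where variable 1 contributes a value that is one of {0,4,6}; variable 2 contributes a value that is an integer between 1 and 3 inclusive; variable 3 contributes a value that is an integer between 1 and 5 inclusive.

3

The generating function for the choices is (1 + q⁴ + q⁶)·(q + q² + q³)·(q + q² + q³ + q⁴ + q⁵); the count is [q⁴].
(1 + q⁴ + q⁶) has coefficients 1,0,0,0,1 for degrees 0…4.
(q + q² + q³) has coefficients 0,1,1,1,0 for degrees 0…4.
Finally multiplying by (q + q² + q³ + q⁴ + q⁵), the product of all factors after the first has coefficients 0,0,1,2,3 for degrees 0…4.
[q⁴] = 1·3 + 1·0 = 3.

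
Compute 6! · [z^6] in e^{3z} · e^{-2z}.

The EGF product rule gives c_6 = Σ_{k_1+k_2=6} C(6; k_1,k_2) · ∏ g_i(k_i), where e^{3z} gives (3)^k; e^{-2z} gives (-2)^k.
g_1(k) for k = 0…6: 1, 3, 9, 27, 81, 243, 729.
g_2(k) for k = 0…6: 1, -2, 4, -8, 16, -32, 64.
c_6 = Σ_k C(6,k)·g_1(k)·g_2(6−k) = 1·1·64 + 6·3·(-32) + 15·9·16 + 20·27·(-8) + 15·81·4 + 6·243·(-2) + 1·729·1 = 64 − 576 + 2160 − 4320 + 4860 − 2916 + 729 = 1.

1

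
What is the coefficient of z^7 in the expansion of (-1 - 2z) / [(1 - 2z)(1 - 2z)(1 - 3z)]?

The denominator gives the recurrence a_n = 7a_(n−1) − 16a_(n−2) + 12a_(n−3) for n ≥ 3; the numerator fixes a_0 = -1, a_1 = -9, a_2 = -47.
Iterating: -1, -9, -47, -197, -735, -2557, -8503, -27429, so a_7 = -27429.

-27429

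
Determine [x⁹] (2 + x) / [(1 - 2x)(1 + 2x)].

256

The denominator gives the recurrence a_n = 4a_(n−2) for n ≥ 2; the numerator fixes a_0 = 2, a_1 = 1.
Iterating: 2, 1, 8, 4, 32, 16, 128, 64, 512, 256, so a_9 = 256.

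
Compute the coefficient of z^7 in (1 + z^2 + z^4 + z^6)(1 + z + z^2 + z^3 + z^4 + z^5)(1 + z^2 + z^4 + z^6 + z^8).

(1 + z^2 + z^4 + z^6) has coefficients 1,0,1,0,1,0,1 for degrees 0…6.
(1 + z + z^2 + z^3 + z^4 + z^5) has coefficients 1,1,1,1,1,1,0,0 for degrees 0…7.
Finally multiplying by (1 + z^2 + z^4 + z^6 + z^8), the product of all factors after the first has coefficients 1,1,2,2,3,3,3,3 for degrees 0…7.
[z^7] = 1·3 + 1·3 + 1·2 + 1·1 = 9.

9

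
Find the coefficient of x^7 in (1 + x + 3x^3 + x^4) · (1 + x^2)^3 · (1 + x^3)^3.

25

(1 + x + 3x^3 + x^4) has coefficients 1,1,0,3,1 for degrees 0…4.
(1 + x^2)^3 has coefficients 1,0,3,0,3,0,1,0 for degrees 0…7.
Finally multiplying by (1 + x^3)^3, the product of all factors after the first has coefficients 1,0,3,3,3,9,4,9 for degrees 0…7.
[x^7] = 1·9 + 1·4 + 3·3 + 1·3 = 25.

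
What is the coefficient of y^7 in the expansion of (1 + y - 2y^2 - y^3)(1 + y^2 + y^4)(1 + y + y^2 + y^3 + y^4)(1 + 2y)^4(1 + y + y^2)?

(1 + y - 2y^2 - y^3) has coefficients 1,1,-2,-1 for degrees 0…3.
(1 + y^2 + y^4) has coefficients 1,0,1,0,1,0,0,0 for degrees 0…7.
Multiplying by (1 + y + y^2 + y^3 + y^4) gives running coefficients 1,1,2,2,3,2,2,1 for degrees 0…7.
Multiplying by (1 + 2y)^4 gives running coefficients 1,9,34,74,115,154,186,193 for degrees 0…7.
Finally multiplying by (1 + y + y^2), the product of all factors after the first has coefficients 1,10,44,117,223,343,455,533 for degrees 0…7.
[y^7] = 1·533 + 1·455 − 2·343 − 1·223 = 79.

79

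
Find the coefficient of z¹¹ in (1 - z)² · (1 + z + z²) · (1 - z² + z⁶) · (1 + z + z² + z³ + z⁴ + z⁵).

(1 - z)² has coefficients 1,-2,1 for degrees 0…2.
(1 + z + z²) has coefficients 1,1,1,0,0,0,0,0,0,0,0,0 for degrees 0…11.
Multiplying by (1 - z² + z⁶) gives running coefficients 1,1,0,-1,-1,0,1,1,1,0,0,0 for degrees 0…11.
Finally multiplying by (1 + z + z² + z³ + z⁴ + z⁵), the product of all factors after the first has coefficients 1,2,2,1,0,0,0,0,1,2,3,3 for degrees 0…11.
[z¹¹] = 1·3 − 2·3 + 1·2 = -1.

-1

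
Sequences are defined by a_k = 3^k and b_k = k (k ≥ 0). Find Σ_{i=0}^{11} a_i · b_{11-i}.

132854

Write out a_i and b_{11-i} for i = 0,…,11 and sum the products.
Σ = 1·11 + 3·10 + 9·9 + 27·8 + 81·7 + 243·6 + 729·5 + 2187·4 + 6561·3 + 19683·2 + 59049·1 + 177147·0 = 132854.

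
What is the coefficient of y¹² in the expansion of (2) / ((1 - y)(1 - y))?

26

The denominator gives the recurrence a_n = 2a_(n−1) − a_(n−2) for n ≥ 3; the numerator fixes a_0 = 2, a_1 = 4, a_2 = 6.
Iterating: 2, 4, 6, 8, 10, 12, 14, 16, 18, 20, 22, 24, 26, so a_12 = 26.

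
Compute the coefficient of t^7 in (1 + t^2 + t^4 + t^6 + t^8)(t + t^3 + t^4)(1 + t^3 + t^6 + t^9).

(1 + t^2 + t^4 + t^6 + t^8) has coefficients 1,0,1,0,1,0,1,0 for degrees 0…7.
(t + t^3 + t^4) has coefficients 0,1,0,1,1,0,0,0 for degrees 0…7.
Finally multiplying by (1 + t^3 + t^6 + t^9), the product of all factors after the first has coefficients 0,1,0,1,2,0,1,2 for degrees 0…7.
[t^7] = 1·2 + 1·0 + 1·1 + 1·1 = 4.

4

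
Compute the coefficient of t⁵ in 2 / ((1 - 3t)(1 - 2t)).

Partial fractions give a closed form: a_n = (6)·3^n + (-4)·2^n.
At n = 5: a_5 = 1330.

1330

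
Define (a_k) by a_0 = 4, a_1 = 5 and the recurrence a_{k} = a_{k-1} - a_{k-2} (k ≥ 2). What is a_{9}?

-4

The ordinary generating function has denominator 1 - x + x^2.
Iterating the recurrence: a_0,…,a_{9} = 4, 5, 1, -4, -5, -1, 4, 5, 1, -4.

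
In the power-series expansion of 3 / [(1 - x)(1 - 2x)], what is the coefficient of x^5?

Partial fractions give a closed form: a_n = (-3)·1^n + (6)·2^n.
At n = 5: a_5 = 189.

189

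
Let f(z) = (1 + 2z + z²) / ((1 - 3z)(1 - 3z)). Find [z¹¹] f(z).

The denominator gives the recurrence a_n = 6a_(n−1) − 9a_(n−2) for n ≥ 3; the numerator fixes a_0 = 1, a_1 = 8, a_2 = 40.
Iterating: 1, 8, 40, 168, 648, 2376, 8424, 29160, 99144, 332424, 1102248, 3621672, so a_11 = 3621672.

3621672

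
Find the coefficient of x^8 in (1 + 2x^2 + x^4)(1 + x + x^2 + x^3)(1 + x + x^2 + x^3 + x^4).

8

(1 + 2x^2 + x^4) has coefficients 1,0,2,0,1 for degrees 0…4.
(1 + x + x^2 + x^3) has coefficients 1,1,1,1,0,0,0,0,0 for degrees 0…8.
Finally multiplying by (1 + x + x^2 + x^3 + x^4), the product of all factors after the first has coefficients 1,2,3,4,4,3,2,1,0 for degrees 0…8.
[x^8] = 1·0 + 2·2 + 1·4 = 8.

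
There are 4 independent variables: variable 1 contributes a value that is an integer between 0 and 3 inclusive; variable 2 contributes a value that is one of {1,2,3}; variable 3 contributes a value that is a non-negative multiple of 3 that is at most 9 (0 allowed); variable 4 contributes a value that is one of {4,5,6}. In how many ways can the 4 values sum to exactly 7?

The generating function for the choices is (1 + q + q² + q³)·(q + q² + q³)·(1 + q³ + q⁶ + q⁹)·(q⁴ + q⁵ + q⁶); the count is [q⁷].
(1 + q + q² + q³) has coefficients 1,1,1,1 for degrees 0…3.
(q + q² + q³) has coefficients 0,1,1,1,0,0,0,0 for degrees 0…7.
Multiplying by (1 + q³ + q⁶ + q⁹) gives running coefficients 0,1,1,1,1,1,1,1 for degrees 0…7.
Finally multiplying by (q⁴ + q⁵ + q⁶), the product of all factors after the first has coefficients 0,0,0,0,0,1,2,3 for degrees 0…7.
[q⁷] = 1·3 + 1·2 + 1·1 + 1·0 = 6.

6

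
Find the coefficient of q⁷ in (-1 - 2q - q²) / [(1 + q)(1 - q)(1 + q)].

-1

The denominator gives the recurrence a_n = −a_(n−1) + a_(n−2) + a_(n−3) for n ≥ 3; the numerator fixes a_0 = -1, a_1 = -1, a_2 = -1.
Iterating: -1, -1, -1, -1, -1, -1, -1, -1, so a_7 = -1.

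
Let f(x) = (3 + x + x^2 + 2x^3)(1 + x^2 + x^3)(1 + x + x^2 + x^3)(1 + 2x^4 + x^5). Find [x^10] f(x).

(3 + x + x^2 + 2x^3) has coefficients 3,1,1,2 for degrees 0…3.
(1 + x^2 + x^3) has coefficients 1,0,1,1,0,0,0,0,0,0,0 for degrees 0…10.
Multiplying by (1 + x + x^2 + x^3) gives running coefficients 1,1,2,3,2,2,1,0,0,0,0 for degrees 0…10.
Finally multiplying by (1 + 2x^4 + x^5), the product of all factors after the first has coefficients 1,1,2,3,4,5,6,8,7,6,4 for degrees 0…10.
[x^10] = 3·4 + 1·6 + 1·7 + 2·8 = 41.

41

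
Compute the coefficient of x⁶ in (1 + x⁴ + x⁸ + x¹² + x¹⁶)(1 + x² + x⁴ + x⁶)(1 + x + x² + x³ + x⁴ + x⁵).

(1 + x⁴ + x⁸ + x¹² + x¹⁶) has coefficients 1,0,0,0,1,0,0 for degrees 0…6.
(1 + x² + x⁴ + x⁶) has coefficients 1,0,1,0,1,0,1 for degrees 0…6.
Finally multiplying by (1 + x + x² + x³ + x⁴ + x⁵), the product of all factors after the first has coefficients 1,1,2,2,3,3,3 for degrees 0…6.
[x⁶] = 1·3 + 1·2 = 5.

5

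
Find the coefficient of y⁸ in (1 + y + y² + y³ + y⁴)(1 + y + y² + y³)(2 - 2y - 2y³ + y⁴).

-4

(1 + y + y² + y³ + y⁴) has coefficients 1,1,1,1,1 for degrees 0…4.
(1 + y + y² + y³) has coefficients 1,1,1,1,0,0,0,0,0 for degrees 0…8.
Finally multiplying by (2 - 2y - 2y³ + y⁴), the product of all factors after the first has coefficients 2,0,0,-2,-3,-1,-1,1,0 for degrees 0…8.
[y⁸] = 1·0 + 1·1 + 1·(-1) + 1·(-1) + 1·(-3) = -4.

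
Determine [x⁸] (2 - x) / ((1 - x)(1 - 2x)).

The denominator gives the recurrence a_n = 3a_(n−1) − 2a_(n−2) for n ≥ 3; the numerator fixes a_0 = 2, a_1 = 5, a_2 = 11.
Iterating: 2, 5, 11, 23, 47, 95, 191, 383, 767, so a_8 = 767.

767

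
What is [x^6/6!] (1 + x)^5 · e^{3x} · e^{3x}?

997056

The EGF product rule gives c_6 = Σ_{k_1+k_2+k_3=6} C(6; k_1,k_2,k_3) · ∏ g_i(k_i), where (1+x)^5 gives the falling factorial (5)_k; e^{3x} gives (3)^k; e^{3x} gives (3)^k.
g_1(k) for k = 0…6: 1, 5, 20, 60, 120, 120, 0.
g_2(k) for k = 0…6: 1, 3, 9, 27, 81, 243, 729.
g_3(k) for k = 0…6: 1, 3, 9, 27, 81, 243, 729.
First combine the last two factors: h(k) = Σ_j C(k,j)·g_2(j)·g_3(k−j) for k = 0…6: 1, 6, 36, 216, 1296, 7776, 46656.
c_6 = Σ_k C(6,k)·g_1(k)·h(6−k) = 1·1·46656 + 6·5·7776 + 15·20·1296 + 20·60·216 + 15·120·36 + 6·120·6 = 46656 + 233280 + 388800 + 259200 + 64800 + 4320 = 997056.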